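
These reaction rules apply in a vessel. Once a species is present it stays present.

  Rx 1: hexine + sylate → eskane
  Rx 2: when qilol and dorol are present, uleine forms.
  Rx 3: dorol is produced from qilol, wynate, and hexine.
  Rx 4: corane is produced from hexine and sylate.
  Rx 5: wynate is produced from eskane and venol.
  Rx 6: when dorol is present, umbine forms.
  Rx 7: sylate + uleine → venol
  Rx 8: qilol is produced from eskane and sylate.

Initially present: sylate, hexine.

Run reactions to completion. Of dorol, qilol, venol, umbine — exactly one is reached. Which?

qilol

hexine and sylate present → eskane forms (Rx 1).
eskane and sylate present → qilol forms (Rx 8).
dorol would need qilol, wynate, and hexine (Rx 3), but wynate never forms. umbine would need dorol (Rx 6), but dorol never forms. venol would need sylate and uleine (Rx 7), but uleine never forms.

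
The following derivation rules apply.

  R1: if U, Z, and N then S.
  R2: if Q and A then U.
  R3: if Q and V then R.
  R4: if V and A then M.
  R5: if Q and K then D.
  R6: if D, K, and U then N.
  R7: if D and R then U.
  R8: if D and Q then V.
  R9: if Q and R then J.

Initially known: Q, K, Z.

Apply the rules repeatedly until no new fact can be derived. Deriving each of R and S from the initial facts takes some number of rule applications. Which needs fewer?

R: Q and K hold, so D follows (R5). D and Q hold, so V follows (R8). Q and V hold, so R follows (R3). [3 rule applications]
S: From Q and K, R5 gives D. D and Q hold, so V follows (R8). From Q and V, R3 gives R. D and R hold, so U follows (R7). From D, K, and U, R6 gives N. From U, Z, and N, R1 gives S. [6 rule applications]
R needs fewer.

R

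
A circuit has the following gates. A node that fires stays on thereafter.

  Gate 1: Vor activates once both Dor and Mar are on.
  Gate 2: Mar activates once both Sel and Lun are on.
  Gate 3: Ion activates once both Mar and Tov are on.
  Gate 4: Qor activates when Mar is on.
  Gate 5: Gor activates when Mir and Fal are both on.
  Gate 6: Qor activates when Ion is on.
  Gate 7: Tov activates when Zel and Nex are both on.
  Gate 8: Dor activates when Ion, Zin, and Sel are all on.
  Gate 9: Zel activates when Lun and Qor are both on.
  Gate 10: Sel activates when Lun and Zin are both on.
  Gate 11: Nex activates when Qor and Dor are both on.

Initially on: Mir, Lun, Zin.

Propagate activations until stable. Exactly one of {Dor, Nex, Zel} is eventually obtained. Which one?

Zel

Lun and Zin are on, so Sel activates (Gate 10).
Gate 2: Sel and Lun on → Mar on.
Gate 4: Mar on → Qor on.
Lun and Qor are on, so Zel activates (Gate 9).
Nex would need Qor and Dor (Gate 11), but Dor never turns on. Dor would need Ion, Zin, and Sel (Gate 8), but Ion never turns on.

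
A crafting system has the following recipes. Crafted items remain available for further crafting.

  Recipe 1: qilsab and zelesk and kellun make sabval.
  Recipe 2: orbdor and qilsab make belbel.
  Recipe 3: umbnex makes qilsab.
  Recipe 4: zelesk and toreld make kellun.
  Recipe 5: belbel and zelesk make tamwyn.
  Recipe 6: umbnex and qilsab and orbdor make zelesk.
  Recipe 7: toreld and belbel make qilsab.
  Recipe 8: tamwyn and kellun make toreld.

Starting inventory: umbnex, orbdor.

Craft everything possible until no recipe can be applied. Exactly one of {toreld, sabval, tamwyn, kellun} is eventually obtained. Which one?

umbnex → qilsab (Recipe 3).
umbnex and qilsab and orbdor → zelesk (Recipe 6).
orbdor and qilsab → belbel (Recipe 2).
belbel and zelesk → tamwyn (Recipe 5).
toreld would need tamwyn and kellun (Recipe 8), but kellun is never obtained. sabval would need qilsab, zelesk, and kellun (Recipe 1), but kellun is never obtained. kellun would need zelesk and toreld (Recipe 4), but toreld is never obtained.

tamwyn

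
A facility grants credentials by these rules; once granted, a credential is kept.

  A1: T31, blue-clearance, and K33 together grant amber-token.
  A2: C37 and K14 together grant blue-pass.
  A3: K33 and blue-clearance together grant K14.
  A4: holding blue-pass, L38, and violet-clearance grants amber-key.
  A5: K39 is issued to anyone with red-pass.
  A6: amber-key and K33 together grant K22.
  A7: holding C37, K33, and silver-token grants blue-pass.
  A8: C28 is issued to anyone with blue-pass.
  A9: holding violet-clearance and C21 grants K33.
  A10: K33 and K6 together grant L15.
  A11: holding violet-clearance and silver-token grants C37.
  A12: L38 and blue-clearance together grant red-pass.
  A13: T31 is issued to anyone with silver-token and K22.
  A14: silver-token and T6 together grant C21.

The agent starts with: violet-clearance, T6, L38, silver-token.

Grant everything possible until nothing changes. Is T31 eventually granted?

Yes

Holding violet-clearance and silver-token grants C37 (A11).
Holding silver-token and T6 grants C21 (A14).
Holding violet-clearance and C21 grants K33 (A9).
Holding C37, K33, and silver-token grants blue-pass (A7).
Holding blue-pass, L38, and violet-clearance grants amber-key (A4).
Holding amber-key and K33 grants K22 (A6).
Holding silver-token and K22 grants T31 (A13).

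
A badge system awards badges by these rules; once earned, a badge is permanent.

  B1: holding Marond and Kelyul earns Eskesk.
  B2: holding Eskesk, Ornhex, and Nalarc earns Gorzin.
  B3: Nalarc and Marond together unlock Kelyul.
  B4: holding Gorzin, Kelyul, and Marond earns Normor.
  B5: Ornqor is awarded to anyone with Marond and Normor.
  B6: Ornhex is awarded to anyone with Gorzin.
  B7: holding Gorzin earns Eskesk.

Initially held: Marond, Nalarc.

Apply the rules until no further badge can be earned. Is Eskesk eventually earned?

Yes

With Nalarc and Marond, Kelyul is earned (B3).
With Marond and Kelyul, Eskesk is earned (B1).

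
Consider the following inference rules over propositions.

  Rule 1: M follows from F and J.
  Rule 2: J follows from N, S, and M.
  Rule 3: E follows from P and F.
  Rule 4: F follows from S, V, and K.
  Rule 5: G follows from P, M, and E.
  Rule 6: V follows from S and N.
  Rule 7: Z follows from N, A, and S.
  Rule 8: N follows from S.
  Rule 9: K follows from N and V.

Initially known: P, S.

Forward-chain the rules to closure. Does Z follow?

Z would need N, A, and S (Rule 7), but A is never established.

No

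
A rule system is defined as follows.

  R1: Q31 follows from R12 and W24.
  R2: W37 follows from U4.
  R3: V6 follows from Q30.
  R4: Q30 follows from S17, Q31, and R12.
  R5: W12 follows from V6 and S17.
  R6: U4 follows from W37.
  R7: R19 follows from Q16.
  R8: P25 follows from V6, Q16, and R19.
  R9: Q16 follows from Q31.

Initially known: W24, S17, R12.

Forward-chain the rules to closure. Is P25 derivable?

R12 and W24 hold, so Q31 follows (R1).
S17, Q31, and R12 hold, so Q30 follows (R4).
From Q31, R9 gives Q16.
Q30 holds, so V6 follows (R3).
Q16 holds, so R19 follows (R7).
From V6, Q16, and R19, R8 gives P25.

Yes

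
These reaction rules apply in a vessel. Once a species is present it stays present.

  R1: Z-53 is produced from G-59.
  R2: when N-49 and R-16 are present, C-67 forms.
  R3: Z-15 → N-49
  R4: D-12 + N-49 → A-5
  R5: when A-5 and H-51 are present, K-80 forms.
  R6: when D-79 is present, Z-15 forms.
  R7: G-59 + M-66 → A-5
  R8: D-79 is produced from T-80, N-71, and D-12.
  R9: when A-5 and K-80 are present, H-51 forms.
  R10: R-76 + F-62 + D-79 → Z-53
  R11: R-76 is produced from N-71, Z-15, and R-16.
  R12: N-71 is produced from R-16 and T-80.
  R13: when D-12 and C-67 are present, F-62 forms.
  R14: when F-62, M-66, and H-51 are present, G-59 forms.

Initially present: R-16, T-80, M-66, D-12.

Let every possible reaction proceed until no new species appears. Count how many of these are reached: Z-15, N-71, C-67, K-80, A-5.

4

R-16 and T-80 present → N-71 forms (R12).
T-80, N-71, and D-12 present → D-79 forms (R8).
D-79 present → Z-15 forms (R6).
Z-15 present → N-49 forms (R3).
N-49 and R-16 present → C-67 forms (R2).
D-12 and N-49 present → A-5 forms (R4).
Z-15: reached.
N-71: reached.
C-67: reached.
K-80 would need A-5 and H-51 (R5), but H-51 never forms.
A-5: reached.
Reached: Z-15, N-71, C-67, and A-5 — 4 of the 5.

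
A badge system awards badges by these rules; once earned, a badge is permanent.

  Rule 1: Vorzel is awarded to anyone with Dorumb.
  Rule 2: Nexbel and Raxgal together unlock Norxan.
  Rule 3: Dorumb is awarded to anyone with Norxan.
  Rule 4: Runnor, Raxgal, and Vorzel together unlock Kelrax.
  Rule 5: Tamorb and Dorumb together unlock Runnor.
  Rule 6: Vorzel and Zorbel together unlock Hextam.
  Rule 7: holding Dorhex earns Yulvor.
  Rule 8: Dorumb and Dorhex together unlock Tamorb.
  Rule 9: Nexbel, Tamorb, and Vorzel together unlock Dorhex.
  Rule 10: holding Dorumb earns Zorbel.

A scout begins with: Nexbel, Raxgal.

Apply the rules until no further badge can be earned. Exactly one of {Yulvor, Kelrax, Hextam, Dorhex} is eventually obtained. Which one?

Hextam

With Nexbel and Raxgal, Norxan is earned (Rule 2).
With Norxan, Dorumb is earned (Rule 3).
With Dorumb, Vorzel is earned (Rule 1).
With Dorumb, Zorbel is earned (Rule 10).
With Vorzel and Zorbel, Hextam is earned (Rule 6).
Dorhex would need Nexbel, Tamorb, and Vorzel (Rule 9), but Tamorb is never earned. Kelrax would need Runnor, Raxgal, and Vorzel (Rule 4), but Runnor is never earned. Yulvor would need Dorhex (Rule 7), but Dorhex is never earned.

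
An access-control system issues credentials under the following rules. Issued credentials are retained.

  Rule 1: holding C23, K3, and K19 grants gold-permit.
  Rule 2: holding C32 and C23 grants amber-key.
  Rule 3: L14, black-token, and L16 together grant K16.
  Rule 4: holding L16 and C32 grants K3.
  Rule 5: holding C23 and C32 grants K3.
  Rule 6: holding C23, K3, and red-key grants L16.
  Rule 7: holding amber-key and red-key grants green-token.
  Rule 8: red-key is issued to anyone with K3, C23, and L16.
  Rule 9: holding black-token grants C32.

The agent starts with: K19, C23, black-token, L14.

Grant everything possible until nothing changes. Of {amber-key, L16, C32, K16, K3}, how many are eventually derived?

3

Holding black-token grants C32 (Rule 9).
Holding C23 and C32 grants K3 (Rule 5).
Holding C32 and C23 grants amber-key (Rule 2).
amber-key: reached.
L16 would need C23, K3, and red-key (Rule 6), but red-key is never granted.
C32: reached.
K16 would need L14, black-token, and L16 (Rule 3), but L16 is never granted.
K3: reached.
Reached: amber-key, C32, and K3 — 3 of the 5.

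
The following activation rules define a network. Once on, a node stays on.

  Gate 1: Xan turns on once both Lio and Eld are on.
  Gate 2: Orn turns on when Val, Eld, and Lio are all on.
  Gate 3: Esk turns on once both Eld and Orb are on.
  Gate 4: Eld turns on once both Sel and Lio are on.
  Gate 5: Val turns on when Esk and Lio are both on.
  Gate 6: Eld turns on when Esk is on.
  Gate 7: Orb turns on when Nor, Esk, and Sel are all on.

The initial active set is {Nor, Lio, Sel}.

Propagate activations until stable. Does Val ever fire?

No

Val would need Esk and Lio (Gate 5), but Esk never turns on.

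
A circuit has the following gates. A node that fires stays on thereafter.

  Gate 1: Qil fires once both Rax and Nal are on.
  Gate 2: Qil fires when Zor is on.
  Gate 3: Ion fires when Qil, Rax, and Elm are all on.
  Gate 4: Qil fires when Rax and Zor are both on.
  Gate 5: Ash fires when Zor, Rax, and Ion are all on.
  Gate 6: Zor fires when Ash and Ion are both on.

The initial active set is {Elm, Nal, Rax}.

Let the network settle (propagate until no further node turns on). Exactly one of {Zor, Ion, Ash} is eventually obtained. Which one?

Ion

Rax and Nal are on, so Qil fires (Gate 1).
Qil, Rax, and Elm are on, so Ion fires (Gate 3).
Zor would need Ash and Ion (Gate 6), but Ash never turns on. Ash would need Zor, Rax, and Ion (Gate 5), but Zor never turns on.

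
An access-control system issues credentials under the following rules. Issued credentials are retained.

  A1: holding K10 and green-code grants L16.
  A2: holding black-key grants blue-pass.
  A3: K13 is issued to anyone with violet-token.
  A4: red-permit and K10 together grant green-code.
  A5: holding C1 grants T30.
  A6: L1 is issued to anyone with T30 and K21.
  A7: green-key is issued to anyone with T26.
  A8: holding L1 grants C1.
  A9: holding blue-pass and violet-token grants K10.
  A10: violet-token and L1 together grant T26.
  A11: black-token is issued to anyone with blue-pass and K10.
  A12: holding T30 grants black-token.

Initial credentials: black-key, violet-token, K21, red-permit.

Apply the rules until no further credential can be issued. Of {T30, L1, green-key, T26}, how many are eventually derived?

0

T30 would need C1 (A5), but C1 is never granted.
L1 would need T30 and K21 (A6), but T30 is never granted.
green-key would need T26 (A7), but T26 is never granted.
T26 would need violet-token and L1 (A10), but L1 is never granted.
None of the 4 are reached.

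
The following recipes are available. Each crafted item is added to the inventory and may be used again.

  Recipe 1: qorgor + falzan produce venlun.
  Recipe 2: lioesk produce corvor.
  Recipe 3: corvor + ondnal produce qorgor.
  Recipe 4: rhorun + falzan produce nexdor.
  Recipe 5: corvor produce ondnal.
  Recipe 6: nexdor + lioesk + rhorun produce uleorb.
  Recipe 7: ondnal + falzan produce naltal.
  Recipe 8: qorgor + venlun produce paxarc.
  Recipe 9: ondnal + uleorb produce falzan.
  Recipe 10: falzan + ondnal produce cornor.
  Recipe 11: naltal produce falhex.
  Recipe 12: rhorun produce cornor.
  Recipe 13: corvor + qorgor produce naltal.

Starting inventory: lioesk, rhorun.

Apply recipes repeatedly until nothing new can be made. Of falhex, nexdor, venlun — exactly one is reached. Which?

lioesk → corvor (Recipe 2).
corvor → ondnal (Recipe 5).
corvor + ondnal → qorgor (Recipe 3).
corvor + qorgor → naltal (Recipe 13).
Using Recipe 11, naltal makes falhex.
nexdor would need rhorun and falzan (Recipe 4), but falzan is never obtained. venlun would need qorgor and falzan (Recipe 1), but falzan is never obtained.

falhex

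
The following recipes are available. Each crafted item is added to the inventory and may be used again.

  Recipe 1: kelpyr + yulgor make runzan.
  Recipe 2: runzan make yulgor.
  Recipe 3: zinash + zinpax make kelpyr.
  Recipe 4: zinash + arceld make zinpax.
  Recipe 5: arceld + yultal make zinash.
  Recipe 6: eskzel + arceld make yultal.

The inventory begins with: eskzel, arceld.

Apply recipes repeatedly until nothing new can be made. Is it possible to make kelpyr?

Yes

Using Recipe 6, eskzel and arceld make yultal.
arceld + yultal → zinash (Recipe 5).
zinash + arceld → zinpax (Recipe 4).
Using Recipe 3, zinash and zinpax make kelpyr.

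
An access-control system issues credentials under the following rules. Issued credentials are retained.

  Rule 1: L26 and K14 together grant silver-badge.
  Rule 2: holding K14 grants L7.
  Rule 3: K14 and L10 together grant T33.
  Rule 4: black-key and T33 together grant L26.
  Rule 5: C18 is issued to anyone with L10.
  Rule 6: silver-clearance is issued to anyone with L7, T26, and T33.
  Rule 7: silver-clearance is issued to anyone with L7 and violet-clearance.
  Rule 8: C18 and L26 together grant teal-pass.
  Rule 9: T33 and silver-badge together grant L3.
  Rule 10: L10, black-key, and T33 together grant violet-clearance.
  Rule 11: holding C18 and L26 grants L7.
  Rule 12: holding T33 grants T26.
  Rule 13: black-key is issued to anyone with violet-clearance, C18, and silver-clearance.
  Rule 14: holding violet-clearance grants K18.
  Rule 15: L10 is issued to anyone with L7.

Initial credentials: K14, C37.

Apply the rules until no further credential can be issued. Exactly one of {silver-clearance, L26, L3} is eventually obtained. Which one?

Holding K14 grants L7 (Rule 2).
Holding L7 grants L10 (Rule 15).
Holding K14 and L10 grants T33 (Rule 3).
Holding T33 grants T26 (Rule 12).
Holding L7, T26, and T33 grants silver-clearance (Rule 6).
L26 would need black-key and T33 (Rule 4), but black-key is never granted. L3 would need T33 and silver-badge (Rule 9), but silver-badge is never granted.

silver-clearance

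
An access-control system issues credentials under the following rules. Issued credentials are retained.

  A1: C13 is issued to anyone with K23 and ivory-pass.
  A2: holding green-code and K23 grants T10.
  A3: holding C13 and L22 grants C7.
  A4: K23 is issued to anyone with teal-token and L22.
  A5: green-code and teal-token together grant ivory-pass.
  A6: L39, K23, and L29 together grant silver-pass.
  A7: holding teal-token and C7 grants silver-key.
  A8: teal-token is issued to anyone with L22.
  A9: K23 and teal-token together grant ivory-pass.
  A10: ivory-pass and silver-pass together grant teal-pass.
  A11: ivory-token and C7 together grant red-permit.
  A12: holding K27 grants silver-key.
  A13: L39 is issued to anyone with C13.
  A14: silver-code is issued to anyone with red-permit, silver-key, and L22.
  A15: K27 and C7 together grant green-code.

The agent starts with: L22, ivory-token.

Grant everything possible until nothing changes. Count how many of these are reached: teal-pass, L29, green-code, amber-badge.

0

teal-pass would need ivory-pass and silver-pass (A10), but silver-pass is never granted.
No rule produces L29, and it is not given.
green-code would need K27 and C7 (A15), but K27 is never granted.
No rule produces amber-badge, and it is not given.
None of the 4 are reached.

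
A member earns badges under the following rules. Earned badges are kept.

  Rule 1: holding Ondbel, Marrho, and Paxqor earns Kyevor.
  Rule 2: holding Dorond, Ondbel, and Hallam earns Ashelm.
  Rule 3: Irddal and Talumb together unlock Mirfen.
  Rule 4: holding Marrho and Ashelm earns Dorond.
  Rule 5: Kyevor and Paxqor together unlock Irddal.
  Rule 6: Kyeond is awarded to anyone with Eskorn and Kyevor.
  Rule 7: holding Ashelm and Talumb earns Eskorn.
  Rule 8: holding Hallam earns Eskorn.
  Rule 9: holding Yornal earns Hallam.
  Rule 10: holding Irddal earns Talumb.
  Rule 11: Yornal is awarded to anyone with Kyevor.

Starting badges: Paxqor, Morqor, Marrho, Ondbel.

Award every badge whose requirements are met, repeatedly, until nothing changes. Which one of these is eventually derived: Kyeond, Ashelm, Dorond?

With Ondbel, Marrho, and Paxqor, Kyevor is earned (Rule 1).
With Kyevor, Yornal is earned (Rule 11).
With Yornal, Hallam is earned (Rule 9).
With Hallam, Eskorn is earned (Rule 8).
With Eskorn and Kyevor, Kyeond is earned (Rule 6).
Dorond would need Marrho and Ashelm (Rule 4), but Ashelm is never earned. Ashelm would need Dorond, Ondbel, and Hallam (Rule 2), but Dorond is never earned.

Kyeond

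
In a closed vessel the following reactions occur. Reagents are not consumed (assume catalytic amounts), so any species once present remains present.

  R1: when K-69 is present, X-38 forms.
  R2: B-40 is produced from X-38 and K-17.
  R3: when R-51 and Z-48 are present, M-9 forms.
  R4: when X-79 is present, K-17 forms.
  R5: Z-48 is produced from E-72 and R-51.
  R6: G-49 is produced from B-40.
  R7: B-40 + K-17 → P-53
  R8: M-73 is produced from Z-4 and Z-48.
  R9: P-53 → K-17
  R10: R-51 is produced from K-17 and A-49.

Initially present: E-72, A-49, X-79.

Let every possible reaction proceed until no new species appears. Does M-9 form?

Yes

X-79 present → K-17 forms (R4).
K-17 and A-49 present → R-51 forms (R10).
E-72 and R-51 present → Z-48 forms (R5).
R-51 and Z-48 present → M-9 forms (R3).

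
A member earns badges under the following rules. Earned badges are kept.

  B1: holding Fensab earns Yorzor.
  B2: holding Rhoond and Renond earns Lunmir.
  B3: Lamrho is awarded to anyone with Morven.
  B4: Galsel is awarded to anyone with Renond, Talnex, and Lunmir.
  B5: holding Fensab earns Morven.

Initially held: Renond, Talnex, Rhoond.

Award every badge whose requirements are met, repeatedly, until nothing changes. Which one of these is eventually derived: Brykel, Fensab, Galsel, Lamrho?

With Rhoond and Renond, Lunmir is earned (B2).
With Renond, Talnex, and Lunmir, Galsel is earned (B4).
Lamrho would need Morven (B3), but Morven is never earned. No rule produces Brykel, and it is not given. No rule produces Fensab, and it is not given.

Galsel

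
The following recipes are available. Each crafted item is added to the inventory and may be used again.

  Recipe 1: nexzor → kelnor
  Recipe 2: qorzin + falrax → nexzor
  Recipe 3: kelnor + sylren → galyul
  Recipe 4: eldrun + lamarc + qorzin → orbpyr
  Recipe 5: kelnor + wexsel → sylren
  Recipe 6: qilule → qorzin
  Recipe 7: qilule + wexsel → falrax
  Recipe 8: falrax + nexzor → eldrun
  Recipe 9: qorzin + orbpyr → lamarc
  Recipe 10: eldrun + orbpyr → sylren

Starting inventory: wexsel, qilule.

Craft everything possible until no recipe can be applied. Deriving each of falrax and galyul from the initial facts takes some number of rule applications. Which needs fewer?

falrax

falrax: qilule + wexsel → falrax (Recipe 7). [1 rule application]
galyul: qilule + wexsel → falrax (Recipe 7). qilule → qorzin (Recipe 6). Using Recipe 2, qorzin and falrax make nexzor. Using Recipe 1, nexzor makes kelnor. kelnor + wexsel → sylren (Recipe 5). kelnor + sylren → galyul (Recipe 3). [6 rule applications]
falrax needs fewer.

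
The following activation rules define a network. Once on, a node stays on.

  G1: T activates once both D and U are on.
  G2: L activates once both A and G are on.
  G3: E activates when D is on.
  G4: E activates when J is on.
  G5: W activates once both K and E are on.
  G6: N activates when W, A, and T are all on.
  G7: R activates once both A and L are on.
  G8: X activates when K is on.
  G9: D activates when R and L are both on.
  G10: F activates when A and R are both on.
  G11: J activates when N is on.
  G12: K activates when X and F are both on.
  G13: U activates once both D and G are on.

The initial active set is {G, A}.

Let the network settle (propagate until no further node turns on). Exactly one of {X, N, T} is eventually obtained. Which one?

G2: A and G on → L on.
A and L are on, so R activates (G7).
R and L are on, so D activates (G9).
D and G are on, so U activates (G13).
D and U are on, so T activates (G1).
N would need W, A, and T (G6), but W never turns on. X would need K (G8), but K never turns on.

T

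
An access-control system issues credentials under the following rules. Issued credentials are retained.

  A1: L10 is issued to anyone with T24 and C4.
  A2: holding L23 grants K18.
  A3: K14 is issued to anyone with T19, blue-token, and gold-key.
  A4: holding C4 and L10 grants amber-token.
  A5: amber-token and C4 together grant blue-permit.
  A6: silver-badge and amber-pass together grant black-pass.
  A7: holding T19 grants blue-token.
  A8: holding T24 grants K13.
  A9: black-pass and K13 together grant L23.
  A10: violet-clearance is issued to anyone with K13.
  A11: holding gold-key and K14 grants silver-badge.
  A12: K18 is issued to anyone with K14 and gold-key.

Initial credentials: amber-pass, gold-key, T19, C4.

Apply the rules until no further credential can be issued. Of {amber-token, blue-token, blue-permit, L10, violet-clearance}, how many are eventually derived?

Holding T19 grants blue-token (A7).
amber-token would need C4 and L10 (A4), but L10 is never granted.
blue-token: reached.
blue-permit would need amber-token and C4 (A5), but amber-token is never granted.
L10 would need T24 and C4 (A1), but T24 is never granted.
violet-clearance would need K13 (A10), but K13 is never granted.
Reached: blue-token — 1 of the 5.

1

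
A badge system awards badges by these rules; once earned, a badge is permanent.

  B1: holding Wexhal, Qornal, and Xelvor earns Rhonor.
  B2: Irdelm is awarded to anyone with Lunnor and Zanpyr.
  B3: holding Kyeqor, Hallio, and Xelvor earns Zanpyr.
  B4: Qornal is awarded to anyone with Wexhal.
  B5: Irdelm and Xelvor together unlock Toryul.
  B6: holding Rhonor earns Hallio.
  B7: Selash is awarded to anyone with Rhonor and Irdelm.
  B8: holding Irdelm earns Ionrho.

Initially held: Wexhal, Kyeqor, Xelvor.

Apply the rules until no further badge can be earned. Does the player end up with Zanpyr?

Yes

With Wexhal, Qornal is earned (B4).
With Wexhal, Qornal, and Xelvor, Rhonor is earned (B1).
With Rhonor, Hallio is earned (B6).
With Kyeqor, Hallio, and Xelvor, Zanpyr is earned (B3).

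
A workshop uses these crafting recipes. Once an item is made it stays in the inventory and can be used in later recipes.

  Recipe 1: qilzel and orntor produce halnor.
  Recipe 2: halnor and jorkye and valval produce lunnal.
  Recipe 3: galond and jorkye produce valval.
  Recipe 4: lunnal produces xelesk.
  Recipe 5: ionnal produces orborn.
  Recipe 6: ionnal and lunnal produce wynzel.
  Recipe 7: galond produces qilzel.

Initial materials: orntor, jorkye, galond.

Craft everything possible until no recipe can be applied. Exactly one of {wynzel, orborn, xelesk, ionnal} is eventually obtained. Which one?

xelesk

Using Recipe 3, galond and jorkye make valval.
galond → qilzel (Recipe 7).
qilzel and orntor → halnor (Recipe 1).
Using Recipe 2, halnor, jorkye, and valval make lunnal.
lunnal → xelesk (Recipe 4).
orborn would need ionnal (Recipe 5), but ionnal is never obtained. wynzel would need ionnal and lunnal (Recipe 6), but ionnal is never obtained. No rule produces ionnal, and it is not given.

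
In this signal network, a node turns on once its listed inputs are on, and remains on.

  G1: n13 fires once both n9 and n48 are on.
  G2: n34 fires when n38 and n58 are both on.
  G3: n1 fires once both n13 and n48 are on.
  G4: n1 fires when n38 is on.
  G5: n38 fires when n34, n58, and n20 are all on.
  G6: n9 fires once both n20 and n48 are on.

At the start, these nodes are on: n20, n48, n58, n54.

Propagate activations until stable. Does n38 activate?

No

n38 would need n34, n58, and n20 (G5), but n34 never turns on.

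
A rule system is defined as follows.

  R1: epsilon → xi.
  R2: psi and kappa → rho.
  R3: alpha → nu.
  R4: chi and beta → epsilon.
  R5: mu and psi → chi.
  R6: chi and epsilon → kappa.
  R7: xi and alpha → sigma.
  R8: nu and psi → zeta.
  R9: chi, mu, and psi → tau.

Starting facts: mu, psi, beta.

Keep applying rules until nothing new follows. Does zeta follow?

No

zeta would need nu and psi (R8), but nu is never established.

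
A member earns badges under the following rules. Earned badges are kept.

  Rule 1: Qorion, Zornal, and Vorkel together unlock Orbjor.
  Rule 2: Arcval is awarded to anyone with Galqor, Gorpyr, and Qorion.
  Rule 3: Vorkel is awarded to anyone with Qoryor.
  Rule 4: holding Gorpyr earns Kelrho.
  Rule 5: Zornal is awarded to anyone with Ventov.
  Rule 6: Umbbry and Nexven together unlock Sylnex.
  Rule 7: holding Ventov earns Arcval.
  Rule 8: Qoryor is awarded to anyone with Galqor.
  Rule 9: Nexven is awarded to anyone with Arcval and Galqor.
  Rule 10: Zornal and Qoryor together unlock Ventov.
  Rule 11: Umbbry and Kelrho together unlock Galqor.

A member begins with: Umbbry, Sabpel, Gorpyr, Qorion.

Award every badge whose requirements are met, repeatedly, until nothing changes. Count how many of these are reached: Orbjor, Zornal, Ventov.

0

Orbjor would need Qorion, Zornal, and Vorkel (Rule 1), but Zornal is never earned.
Zornal would need Ventov (Rule 5), but Ventov is never earned.
Ventov would need Zornal and Qoryor (Rule 10), but Zornal is never earned.
None of the 3 are reached.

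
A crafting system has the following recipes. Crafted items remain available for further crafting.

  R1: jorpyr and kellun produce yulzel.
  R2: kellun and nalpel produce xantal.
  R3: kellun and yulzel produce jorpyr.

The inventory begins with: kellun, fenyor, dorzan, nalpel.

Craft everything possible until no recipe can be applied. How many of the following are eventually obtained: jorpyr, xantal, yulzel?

1

Using R2, kellun and nalpel make xantal.
jorpyr would need kellun and yulzel (R3), but yulzel is never obtained.
xantal: reached.
yulzel would need jorpyr and kellun (R1), but jorpyr is never obtained.
Reached: xantal — 1 of the 3.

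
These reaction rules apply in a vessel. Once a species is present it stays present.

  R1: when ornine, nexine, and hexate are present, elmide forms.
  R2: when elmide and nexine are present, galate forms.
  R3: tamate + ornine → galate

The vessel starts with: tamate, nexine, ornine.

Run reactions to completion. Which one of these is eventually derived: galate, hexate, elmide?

galate

tamate and ornine present → galate forms (R3).
elmide would need ornine, nexine, and hexate (R1), but hexate never forms. No rule produces hexate, and it is not given.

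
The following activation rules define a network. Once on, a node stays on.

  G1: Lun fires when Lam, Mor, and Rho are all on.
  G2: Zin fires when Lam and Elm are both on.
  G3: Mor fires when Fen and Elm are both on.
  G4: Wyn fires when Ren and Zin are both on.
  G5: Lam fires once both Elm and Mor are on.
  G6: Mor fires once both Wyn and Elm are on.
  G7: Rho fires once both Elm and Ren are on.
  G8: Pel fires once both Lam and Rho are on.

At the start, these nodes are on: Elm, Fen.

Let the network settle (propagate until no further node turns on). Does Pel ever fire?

No

Pel would need Lam and Rho (G8), but Rho never turns on.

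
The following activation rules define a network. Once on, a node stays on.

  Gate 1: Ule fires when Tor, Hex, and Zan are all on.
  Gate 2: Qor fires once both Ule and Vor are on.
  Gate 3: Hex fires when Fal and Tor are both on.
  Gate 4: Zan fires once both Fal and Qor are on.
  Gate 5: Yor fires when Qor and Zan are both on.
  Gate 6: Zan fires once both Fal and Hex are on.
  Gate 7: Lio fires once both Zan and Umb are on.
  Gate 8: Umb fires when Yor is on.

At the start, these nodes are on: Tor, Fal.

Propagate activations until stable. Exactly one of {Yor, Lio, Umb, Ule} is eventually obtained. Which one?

Ule

Fal and Tor are on, so Hex fires (Gate 3).
Fal and Hex are on, so Zan fires (Gate 6).
Tor, Hex, and Zan are on, so Ule fires (Gate 1).
Yor would need Qor and Zan (Gate 5), but Qor never turns on. Umb would need Yor (Gate 8), but Yor never turns on. Lio would need Zan and Umb (Gate 7), but Umb never turns on.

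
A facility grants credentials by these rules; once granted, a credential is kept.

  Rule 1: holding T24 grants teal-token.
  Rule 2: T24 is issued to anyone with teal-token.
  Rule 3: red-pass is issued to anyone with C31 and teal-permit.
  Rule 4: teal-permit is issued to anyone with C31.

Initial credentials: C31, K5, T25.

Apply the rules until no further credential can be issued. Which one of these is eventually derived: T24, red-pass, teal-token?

Holding C31 grants teal-permit (Rule 4).
Holding C31 and teal-permit grants red-pass (Rule 3).
T24 would need teal-token (Rule 2), but teal-token is never granted. teal-token would need T24 (Rule 1), but T24 is never granted.

red-pass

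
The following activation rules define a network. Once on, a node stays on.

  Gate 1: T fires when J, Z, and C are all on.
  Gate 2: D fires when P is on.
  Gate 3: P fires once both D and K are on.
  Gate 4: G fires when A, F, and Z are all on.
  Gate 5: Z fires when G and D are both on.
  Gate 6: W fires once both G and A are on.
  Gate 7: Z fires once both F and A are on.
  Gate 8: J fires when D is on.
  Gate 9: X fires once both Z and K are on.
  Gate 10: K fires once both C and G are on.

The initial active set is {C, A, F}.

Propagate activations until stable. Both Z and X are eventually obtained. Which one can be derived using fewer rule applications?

Z

Z: F and A are on, so Z fires (Gate 7). [1 rule application]
X: Gate 7: F and A on → Z on. Gate 4: A, F, and Z on → G on. Gate 10: C and G on → K on. Z and K are on, so X fires (Gate 9). [4 rule applications]
Z needs fewer.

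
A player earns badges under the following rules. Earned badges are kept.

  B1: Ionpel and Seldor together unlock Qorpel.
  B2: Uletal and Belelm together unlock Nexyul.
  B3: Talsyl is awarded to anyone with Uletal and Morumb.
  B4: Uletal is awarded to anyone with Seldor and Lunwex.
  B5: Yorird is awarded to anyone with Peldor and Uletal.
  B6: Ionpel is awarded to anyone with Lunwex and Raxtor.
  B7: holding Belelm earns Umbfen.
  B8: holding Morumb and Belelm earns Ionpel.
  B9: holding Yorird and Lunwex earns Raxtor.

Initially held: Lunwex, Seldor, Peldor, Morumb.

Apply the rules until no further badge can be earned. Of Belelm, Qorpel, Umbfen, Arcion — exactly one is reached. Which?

Qorpel

With Seldor and Lunwex, Uletal is earned (B4).
With Peldor and Uletal, Yorird is earned (B5).
With Yorird and Lunwex, Raxtor is earned (B9).
With Lunwex and Raxtor, Ionpel is earned (B6).
With Ionpel and Seldor, Qorpel is earned (B1).
Umbfen would need Belelm (B7), but Belelm is never earned. No rule produces Arcion, and it is not given. No rule produces Belelm, and it is not given.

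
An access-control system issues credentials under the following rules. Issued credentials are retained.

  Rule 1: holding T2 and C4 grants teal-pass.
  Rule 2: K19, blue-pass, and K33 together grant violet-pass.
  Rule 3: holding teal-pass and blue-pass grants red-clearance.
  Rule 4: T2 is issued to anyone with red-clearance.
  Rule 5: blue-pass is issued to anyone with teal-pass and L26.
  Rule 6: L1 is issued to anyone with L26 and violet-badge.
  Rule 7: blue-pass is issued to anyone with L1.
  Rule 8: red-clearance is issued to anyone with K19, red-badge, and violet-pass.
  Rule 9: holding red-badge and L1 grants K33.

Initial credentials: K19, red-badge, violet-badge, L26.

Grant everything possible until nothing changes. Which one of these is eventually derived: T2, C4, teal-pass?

T2

Holding L26 and violet-badge grants L1 (Rule 6).
Holding L1 grants blue-pass (Rule 7).
Holding red-badge and L1 grants K33 (Rule 9).
Holding K19, blue-pass, and K33 grants violet-pass (Rule 2).
Holding K19, red-badge, and violet-pass grants red-clearance (Rule 8).
Holding red-clearance grants T2 (Rule 4).
No rule produces C4, and it is not given. teal-pass would need T2 and C4 (Rule 1), but C4 is never granted.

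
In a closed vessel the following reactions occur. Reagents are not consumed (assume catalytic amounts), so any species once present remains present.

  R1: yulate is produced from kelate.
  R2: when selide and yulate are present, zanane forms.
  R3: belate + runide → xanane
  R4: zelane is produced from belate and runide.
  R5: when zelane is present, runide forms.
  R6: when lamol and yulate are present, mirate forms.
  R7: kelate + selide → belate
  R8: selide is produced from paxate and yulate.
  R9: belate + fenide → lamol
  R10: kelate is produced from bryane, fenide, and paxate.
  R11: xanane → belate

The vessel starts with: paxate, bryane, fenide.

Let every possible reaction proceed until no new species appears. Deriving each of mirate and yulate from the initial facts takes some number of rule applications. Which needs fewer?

yulate

yulate: bryane, fenide, and paxate present → kelate forms (R10). kelate present → yulate forms (R1). [2 rule applications]
mirate: bryane, fenide, and paxate present → kelate forms (R10). kelate present → yulate forms (R1). paxate and yulate present → selide forms (R8). kelate and selide present → belate forms (R7). belate and fenide present → lamol forms (R9). lamol and yulate present → mirate forms (R6). [6 rule applications]
yulate needs fewer.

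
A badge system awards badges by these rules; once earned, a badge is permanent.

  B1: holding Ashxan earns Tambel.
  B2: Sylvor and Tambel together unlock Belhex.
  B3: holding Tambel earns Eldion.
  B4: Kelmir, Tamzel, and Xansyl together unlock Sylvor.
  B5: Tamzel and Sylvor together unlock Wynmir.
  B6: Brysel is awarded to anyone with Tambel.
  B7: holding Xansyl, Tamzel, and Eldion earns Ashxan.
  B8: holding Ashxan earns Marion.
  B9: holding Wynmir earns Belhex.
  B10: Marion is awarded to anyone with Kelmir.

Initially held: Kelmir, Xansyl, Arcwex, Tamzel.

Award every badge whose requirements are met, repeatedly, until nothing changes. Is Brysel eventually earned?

Brysel would need Tambel (B6), but Tambel is never earned.

No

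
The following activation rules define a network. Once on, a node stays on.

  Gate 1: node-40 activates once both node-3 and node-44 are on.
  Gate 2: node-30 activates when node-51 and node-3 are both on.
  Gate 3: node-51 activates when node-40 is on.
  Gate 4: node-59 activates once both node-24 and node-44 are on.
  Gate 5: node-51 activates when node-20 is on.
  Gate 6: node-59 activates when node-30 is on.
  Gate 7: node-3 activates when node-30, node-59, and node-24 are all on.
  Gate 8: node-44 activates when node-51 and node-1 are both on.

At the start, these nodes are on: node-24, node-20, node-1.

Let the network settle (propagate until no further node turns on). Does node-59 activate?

Yes

node-20 is on, so node-51 activates (Gate 5).
Gate 8: node-51 and node-1 on → node-44 on.
Gate 4: node-24 and node-44 on → node-59 on.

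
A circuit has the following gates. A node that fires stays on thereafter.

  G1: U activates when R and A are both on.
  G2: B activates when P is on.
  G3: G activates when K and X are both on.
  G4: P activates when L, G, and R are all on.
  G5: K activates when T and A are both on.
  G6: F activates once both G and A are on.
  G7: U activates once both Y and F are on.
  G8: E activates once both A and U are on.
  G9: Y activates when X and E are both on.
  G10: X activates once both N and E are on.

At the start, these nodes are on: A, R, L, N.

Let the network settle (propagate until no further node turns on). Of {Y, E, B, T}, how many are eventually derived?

G1: R and A on → U on.
A and U are on, so E activates (G8).
G10: N and E on → X on.
G9: X and E on → Y on.
Y: reached.
E: reached.
B would need P (G2), but P never turns on.
No rule produces T, and it is not given.
Reached: Y and E — 2 of the 4.

2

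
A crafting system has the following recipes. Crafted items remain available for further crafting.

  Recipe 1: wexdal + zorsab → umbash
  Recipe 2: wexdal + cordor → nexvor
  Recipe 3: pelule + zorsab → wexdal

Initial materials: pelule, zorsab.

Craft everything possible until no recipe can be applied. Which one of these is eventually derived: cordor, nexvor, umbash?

pelule + zorsab → wexdal (Recipe 3).
Using Recipe 1, wexdal and zorsab make umbash.
No rule produces cordor, and it is not given. nexvor would need wexdal and cordor (Recipe 2), but cordor is never obtained.

umbash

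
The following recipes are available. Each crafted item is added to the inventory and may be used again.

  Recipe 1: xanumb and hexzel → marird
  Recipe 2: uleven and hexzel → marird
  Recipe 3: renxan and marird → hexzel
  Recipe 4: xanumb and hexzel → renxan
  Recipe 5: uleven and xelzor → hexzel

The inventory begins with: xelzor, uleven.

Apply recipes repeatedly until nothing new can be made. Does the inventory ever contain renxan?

No

renxan would need xanumb and hexzel (Recipe 4), but xanumb is never obtained.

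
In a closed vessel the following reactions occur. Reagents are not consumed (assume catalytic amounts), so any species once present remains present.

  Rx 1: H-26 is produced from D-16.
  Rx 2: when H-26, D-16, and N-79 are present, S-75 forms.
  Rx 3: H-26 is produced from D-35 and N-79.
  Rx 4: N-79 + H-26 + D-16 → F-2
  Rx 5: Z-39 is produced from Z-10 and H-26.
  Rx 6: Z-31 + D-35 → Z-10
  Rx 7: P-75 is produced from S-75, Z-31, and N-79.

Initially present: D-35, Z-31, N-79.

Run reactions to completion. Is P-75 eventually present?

No

P-75 would need S-75, Z-31, and N-79 (Rx 7), but S-75 never forms.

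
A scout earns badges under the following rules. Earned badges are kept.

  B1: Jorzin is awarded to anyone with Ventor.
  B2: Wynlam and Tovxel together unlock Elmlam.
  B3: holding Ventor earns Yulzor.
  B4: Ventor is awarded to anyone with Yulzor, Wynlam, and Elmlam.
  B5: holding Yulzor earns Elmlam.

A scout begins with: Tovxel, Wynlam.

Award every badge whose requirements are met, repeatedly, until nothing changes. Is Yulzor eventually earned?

No

Yulzor would need Ventor (B3), but Ventor is never earned.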